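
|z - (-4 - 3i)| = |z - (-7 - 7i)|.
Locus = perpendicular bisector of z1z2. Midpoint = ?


Equal distances means the locus is the perpendicular bisector of z1 and z2.
Midpoint = ((-4+(-7))/2, (-3+(-7))/2) = (-5.5000, -5.0000)

Perpendicular bisector through (-5.5000, -5.0000)


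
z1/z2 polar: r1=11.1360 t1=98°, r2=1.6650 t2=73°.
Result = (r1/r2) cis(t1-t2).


r = 11.1360 / 1.6650 = 6.6883
theta = 98° - 73° = 25° = 25° (mod 360)

6.6883 cis(25°)


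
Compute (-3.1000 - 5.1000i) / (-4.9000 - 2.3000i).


Conjugate of z2 = -4.9000 + 2.3000i
Numerator: (-3.1000 - 5.1000i)(-4.9000 + 2.3000i) = 26.9200 + 17.8600i
Denominator: (-4.9)^2 + (-2.3)^2 = 29.3
Result = (26.9200 + 17.8600i)/29.3

0.9188 + 0.6096i


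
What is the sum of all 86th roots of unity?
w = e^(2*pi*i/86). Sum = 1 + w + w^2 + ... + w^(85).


The sum of all 86th roots of unity is 0.
Geometric series: (1 - w^86)/(1 - w) = (1-1)/(1-w) = 0 since w^86 = 1, w ≠ 1.
Alternatively: coefficient of z^85 in z^86 - 1 is 0.

0


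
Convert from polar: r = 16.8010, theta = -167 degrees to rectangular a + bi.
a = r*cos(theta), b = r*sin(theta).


a = 16.8010*cos(-167°) = 16.8010*(-0.97437) = -16.3704
b = 16.8010*sin(-167°) = 16.8010*(-0.22495) = -3.7794

-16.3704 - 3.7794i


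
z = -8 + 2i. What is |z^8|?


|z| = sqrt(64+4) = sqrt(68) = 8.2462
|z^8| = |z|^8 = (sqrt(68))^8 = 68^4 = 21381376

|z^8| = 21381376


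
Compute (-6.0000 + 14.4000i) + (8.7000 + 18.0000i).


Real: -6 + 8.7 = 2.7
Imag: 14.4 + 18 = 32.4

2.7000 + 32.4000i


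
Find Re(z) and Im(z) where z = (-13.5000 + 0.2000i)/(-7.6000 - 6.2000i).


Multiply by conjugate: (-13.5000 + 0.2000i)(-7.6000 + 6.2000i) / ((-7.6)^2 + (-6.2)^2)
Numerator real = -13.5*(-7.6) + 0.2*(-6.2) = 101.36
Numerator imag = 0.2*(-7.6) - (-13.5)*(-6.2) = -85.22
Denominator = 96.2
Re(z) = 101.36/96.2 = 1.0536
Im(z) = -85.22/96.2 = -0.8859

Re(z) = 1.0536, Im(z) = -0.8859


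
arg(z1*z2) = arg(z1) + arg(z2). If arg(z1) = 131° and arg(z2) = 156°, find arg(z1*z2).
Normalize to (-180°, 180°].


arg(z1*z2) = 131° + 156° = 287°
Normalized to (-180°, 180°]: -73°

-73°


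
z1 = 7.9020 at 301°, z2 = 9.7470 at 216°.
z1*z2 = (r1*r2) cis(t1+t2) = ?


r = 7.9020 * 9.7470 = 77.0208
theta = 301° + 216° = 517° = 157° (mod 360)

77.0208 cis(157°)


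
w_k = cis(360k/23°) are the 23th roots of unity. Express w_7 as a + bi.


Angle = 360*7/23 = 109.5652°
a = cos(109.5652°) = -0.3349
b = sin(109.5652°) = 0.9423

-0.3349 + 0.9423i


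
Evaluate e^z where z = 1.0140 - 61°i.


e^1.0140 = 2.7566
cos(-61°) = 0.4848
sin(-61°) = -0.87462
Real = 2.7566*0.4848 = 1.3364
Imag = 2.7566*(-0.87462) = -2.4110

1.3364 - 2.4110i


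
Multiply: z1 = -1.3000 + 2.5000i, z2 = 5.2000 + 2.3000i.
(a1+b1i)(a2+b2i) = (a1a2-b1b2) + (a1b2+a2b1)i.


Real = -1.3*5.2 - 2.5*2.3 = -6.76 - 5.75 = -12.51
Imag = -1.3*2.3 + 5.2*2.5 = -2.99 + 13 = 10.01

-12.5100 + 10.0100i


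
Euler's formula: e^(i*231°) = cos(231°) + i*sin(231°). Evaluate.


cos(231°) = -0.6293
sin(231°) = -0.7771

e^(i*231°) = -0.6293 - 0.7771i


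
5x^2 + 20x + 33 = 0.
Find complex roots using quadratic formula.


disc = 20^2 - 4*5*33 = 400 - 660 = -260
sqrt(|disc|) = sqrt(260) = 16.1245
Real part = -20/(2*5) = -2.0000
Imag part = 16.1245/(2*5) = 1.6125

-2.0000 ± 1.6125i


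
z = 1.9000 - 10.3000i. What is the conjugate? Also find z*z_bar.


z_bar = 1.9000 + 10.3000i
z*z_bar = 1.9^2 + (-10.3)^2 = 3.61 + 106.09 = 109.7

z_bar = 1.9000 + 10.3000i, z*z_bar = 109.7


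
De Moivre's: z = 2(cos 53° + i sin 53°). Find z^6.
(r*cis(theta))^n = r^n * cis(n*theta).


r^6 = 2^6 = 64
n*theta = 6*53° = 318° = 318° (mod 360)
a = 64*cos(318°) = 47.5613
b = 64*sin(318°) = -42.8244

64 cis(318°) = 47.5613 - 42.8244i


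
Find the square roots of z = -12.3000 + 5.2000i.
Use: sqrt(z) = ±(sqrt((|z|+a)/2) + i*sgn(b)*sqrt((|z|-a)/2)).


|z| = sqrt(151.29+27.04) = 13.3540
sqrt((|z|+a)/2) = sqrt((13.3540+(-12.3))/2) = sqrt(0.5270) = 0.7260
sqrt((|z|-a)/2) = sqrt((13.3540-(-12.3))/2) = sqrt(12.8270) = 3.5815

±(0.7260 + 3.5815i) i.e. 0.7260 + 3.5815i and -0.7260 - 3.5815i


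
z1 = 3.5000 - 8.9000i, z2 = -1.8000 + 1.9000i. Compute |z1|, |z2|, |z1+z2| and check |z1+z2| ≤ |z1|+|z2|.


|z1| = sqrt(3.5^2 + (-8.9)^2) = sqrt(91.46) = 9.5635
|z2| = sqrt((-1.8)^2 + 1.9^2) = sqrt(6.85) = 2.6173
z1+z2 = 1.7000 - 7.0000i
|z1+z2| = sqrt(51.89) = 7.2035
|z1|+|z2| = 9.5635 + 2.6173 = 12.1808

|z1+z2| = 7.2035 ≤ |z1|+|z2| = 12.1808 (verified)


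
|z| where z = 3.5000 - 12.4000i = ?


|z| = sqrt(3.5^2 + (-12.4)^2) = sqrt(12.25 + 153.76) = sqrt(166.01) = 12.8845

|z| = 12.8845


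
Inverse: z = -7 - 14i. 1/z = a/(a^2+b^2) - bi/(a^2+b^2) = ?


|z|^2 = 49+196 = 245
1/z = (-7 + 14i)/245

1/z = -0.0286 + 0.0571i


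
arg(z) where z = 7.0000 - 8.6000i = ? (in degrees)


Re = 7, Im = -8.6
arg = atan2(-8.6, 7) = -50.8560 degrees

arg(z) = -50.8560 degrees


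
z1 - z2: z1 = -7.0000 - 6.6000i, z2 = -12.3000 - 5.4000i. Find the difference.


Real: -7 + 12.3 = 5.3
Imag: -6.6 + 5.4 = -1.2

5.3000 - 1.2000i


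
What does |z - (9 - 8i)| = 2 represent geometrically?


|z - z0| = r is a circle with center z0 and radius r.
Center = (9, -8), radius = 2

Circle with center (9, -8) and radius 2


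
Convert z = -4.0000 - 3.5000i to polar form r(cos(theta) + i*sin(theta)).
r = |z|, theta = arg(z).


r = sqrt(16+12.25) = sqrt(28.25) = 5.3151
theta = atan2(-3.5, -4) = -138.8141 degrees

r = 5.3151, theta = -138.8141 degrees


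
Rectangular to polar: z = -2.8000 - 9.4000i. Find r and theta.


r = sqrt(7.84+88.36) = sqrt(96.2) = 9.8082
theta = atan2(-9.4, -2.8) = -106.5873 degrees

r = 9.8082, theta = -106.5873 degrees


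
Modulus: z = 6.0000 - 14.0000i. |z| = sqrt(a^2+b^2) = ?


|z| = sqrt(6^2 + (-14)^2) = sqrt(36 + 196) = sqrt(232) = 15.2315

|z| = 15.2315


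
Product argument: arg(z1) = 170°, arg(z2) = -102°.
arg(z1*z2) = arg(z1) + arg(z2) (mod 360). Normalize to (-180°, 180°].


arg(z1*z2) = 170° - 102° = 68°
Normalized to (-180°, 180°]: 68°

68°


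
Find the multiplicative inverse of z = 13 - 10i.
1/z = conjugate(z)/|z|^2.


|z|^2 = 169+100 = 269
1/z = (13 + 10i)/269

1/z = 0.0483 + 0.0372i


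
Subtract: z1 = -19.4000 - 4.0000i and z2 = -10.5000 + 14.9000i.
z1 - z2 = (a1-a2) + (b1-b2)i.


Real: -19.4 + 10.5 = -8.9
Imag: -4 - 14.9 = -18.9

-8.9000 - 18.9000i


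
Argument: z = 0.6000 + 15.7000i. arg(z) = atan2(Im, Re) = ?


Re = 0.6, Im = 15.7
arg = atan2(15.7, 0.6) = 87.8114 degrees

arg(z) = 87.8114 degrees


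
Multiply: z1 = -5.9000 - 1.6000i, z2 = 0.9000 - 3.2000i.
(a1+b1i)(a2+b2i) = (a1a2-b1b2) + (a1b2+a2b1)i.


Real = -5.9*0.9 - (-1.6)*(-3.2) = -5.31 - 5.12 = -10.43
Imag = -5.9*(-3.2) + 0.9*(-1.6) = 18.88 - (1.44) = 17.44

-10.4300 + 17.4400i


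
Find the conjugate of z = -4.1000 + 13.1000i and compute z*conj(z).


z_bar = -4.1000 - 13.1000i
z*z_bar = (-4.1)^2 + 13.1^2 = 16.81 + 171.61 = 188.42

z_bar = -4.1000 - 13.1000i, z*z_bar = 188.42


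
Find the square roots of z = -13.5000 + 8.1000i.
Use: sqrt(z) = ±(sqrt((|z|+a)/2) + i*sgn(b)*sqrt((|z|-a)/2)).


|z| = sqrt(182.25+65.61) = 15.7436
sqrt((|z|+a)/2) = sqrt((15.7436+(-13.5))/2) = sqrt(1.1218) = 1.0591
sqrt((|z|-a)/2) = sqrt((15.7436-(-13.5))/2) = sqrt(14.6218) = 3.8238

±(1.0591 + 3.8238i) i.e. 1.0591 + 3.8238i and -1.0591 - 3.8238i


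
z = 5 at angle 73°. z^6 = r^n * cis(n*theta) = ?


r^6 = 5^6 = 15625
n*theta = 6*73° = 438° = 78° (mod 360)
a = 15625*cos(78°) = 3248.6202
b = 15625*sin(78°) = 15283.5563

15625 cis(78°) = 3248.6202 + 15283.5563i


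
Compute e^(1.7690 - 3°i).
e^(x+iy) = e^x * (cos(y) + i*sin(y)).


e^1.7690 = 5.864985
cos(-3°) = 0.99863
sin(-3°) = -0.052336
Real = 5.864985*0.99863 = 5.8569
Imag = 5.864985*(-0.052336) = -0.3069

5.8569 - 0.3069i


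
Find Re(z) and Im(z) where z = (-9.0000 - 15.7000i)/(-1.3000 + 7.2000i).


Multiply by conjugate: (-9.0000 - 15.7000i)(-1.3000 - 7.2000i) / ((-1.3)^2 + 7.2^2)
Numerator real = -9*(-1.3) - (15.7)*7.2 = -101.34
Numerator imag = -15.7*(-1.3) - (-9)*7.2 = 85.21
Denominator = 53.53
Re(z) = -101.34/53.53 = -1.8931
Im(z) = 85.21/53.53 = 1.5918

Re(z) = -1.8931, Im(z) = 1.5918


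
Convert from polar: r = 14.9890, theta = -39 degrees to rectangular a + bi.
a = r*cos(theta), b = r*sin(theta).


a = 14.9890*cos(-39°) = 14.9890*0.777146 = 11.6486
b = 14.9890*sin(-39°) = 14.9890*(-0.62932) = -9.4329

11.6486 - 9.4329i


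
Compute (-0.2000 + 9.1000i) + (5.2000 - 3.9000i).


Real: -0.2 + 5.2 = 5
Imag: 9.1 - 3.9 = 5.2

5.0000 + 5.2000i


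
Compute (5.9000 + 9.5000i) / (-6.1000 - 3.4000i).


Conjugate of z2 = -6.1000 + 3.4000i
Numerator: (5.9000 + 9.5000i)(-6.1000 + 3.4000i) = -68.2900 - 37.8900i
Denominator: (-6.1)^2 + (-3.4)^2 = 48.77
Result = (-68.2900 - 37.8900i)/48.77

-1.4002 - 0.7769i


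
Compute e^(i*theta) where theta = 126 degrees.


cos(126°) = -0.5878
sin(126°) = 0.8090

e^(i*126°) = -0.5878 + 0.8090i


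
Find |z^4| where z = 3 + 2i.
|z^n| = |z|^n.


|z| = sqrt(9+4) = sqrt(13) = 3.6056
|z^4| = |z|^4 = (sqrt(13))^4 = 13^2 = 169

|z^4| = 169


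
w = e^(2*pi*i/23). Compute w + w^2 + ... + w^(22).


With w = e^(2*pi*i/23), all 23 of the 23th roots of unity w^0 = 1, w, ..., w^(22) sum to 0: 1 + w + ... + w^(22) = (1 - w^23)/(1 - w) = 0 since w^23 = 1, w ≠ 1.
Removing the root 1: w + w^2 + ... + w^(22) = 0 - 1 = -1

Sum = -1


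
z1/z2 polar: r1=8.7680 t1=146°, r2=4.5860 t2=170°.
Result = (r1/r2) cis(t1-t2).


r = 8.7680 / 4.5860 = 1.9119
theta = 146° - 170° = -24° = 336° (mod 360)

1.9119 cis(336°)


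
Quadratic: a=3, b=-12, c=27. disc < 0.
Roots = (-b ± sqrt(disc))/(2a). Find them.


disc = (-12)^2 - 4*3*27 = 144 - 324 = -180
sqrt(|disc|) = sqrt(180) = 13.4164
Real part = 12/(2*3) = 2.0000
Imag part = 13.4164/(2*3) = 2.2361

2.0000 ± 2.2361i


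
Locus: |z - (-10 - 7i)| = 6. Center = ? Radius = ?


|z - z0| = r is a circle with center z0 and radius r.
Center = (-10, -7), radius = 6

Circle with center (-10, -7) and radius 6


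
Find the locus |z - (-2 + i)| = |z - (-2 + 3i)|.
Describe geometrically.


Equal distances means the locus is the perpendicular bisector of z1 and z2.
Midpoint = ((-2+(-2))/2, (1+3)/2) = (-2.0000, 2.0000)

Perpendicular bisector through (-2.0000, 2.0000)


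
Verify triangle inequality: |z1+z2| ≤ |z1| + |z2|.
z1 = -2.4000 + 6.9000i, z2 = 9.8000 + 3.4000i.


|z1| = sqrt((-2.4)^2 + 6.9^2) = sqrt(53.37) = 7.3055
|z2| = sqrt(9.8^2 + 3.4^2) = sqrt(107.6) = 10.3730
z1+z2 = 7.4000 + 10.3000i
|z1+z2| = sqrt(160.85) = 12.6827
|z1|+|z2| = 7.3055 + 10.3730 = 17.6785

|z1+z2| = 12.6827 ≤ |z1|+|z2| = 17.6785 (verified)


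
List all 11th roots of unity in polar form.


The 11th roots of unity are cis(360k/11°) for k=0..10
Angle step = 360/11 = 32.7273°
Primitive root: cis(32.7273°)
Primitive root = 0.8413 + 0.5406i

11 roots at angles: 0°, 32.7273°, 65.4545°, 98.1818°, 130.9091°, 163.6364°, 196.3636°, 229.0909°, 261.8182°, 294.5455°, 327.2727°


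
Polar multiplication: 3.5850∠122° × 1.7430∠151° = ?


r = 3.5850 * 1.7430 = 6.2487
theta = 122° + 151° = 273° = 273° (mod 360)

6.2487 cis(273°)


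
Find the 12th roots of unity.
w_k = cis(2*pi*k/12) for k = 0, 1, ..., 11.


The 12th roots of unity are cis(360k/12°) for k=0..11
Angle step = 360/12 = 30°
Primitive root: cis(30°)
Primitive root = 0.8660 + 0.5000i

12 roots at angles: 0°, 30°, 60°, 90°, 120°, 150°, 180°, 210°, 240°, 270°, 300°, 330°


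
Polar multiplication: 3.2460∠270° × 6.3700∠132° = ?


r = 3.2460 * 6.3700 = 20.6770
theta = 270° + 132° = 402° = 42° (mod 360)

20.6770 cis(42°)


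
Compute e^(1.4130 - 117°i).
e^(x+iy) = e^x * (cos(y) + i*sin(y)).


e^1.4130 = 4.1083
cos(-117°) = -0.45399
sin(-117°) = -0.891
Real = 4.1083*(-0.45399) = -1.8651
Imag = 4.1083*(-0.891) = -3.6605

-1.8651 - 3.6605i


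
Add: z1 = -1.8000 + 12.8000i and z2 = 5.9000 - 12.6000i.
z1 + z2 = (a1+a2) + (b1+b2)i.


Real: -1.8 + 5.9 = 4.1
Imag: 12.8 - 12.6 = 0.2

4.1000 + 0.2000i


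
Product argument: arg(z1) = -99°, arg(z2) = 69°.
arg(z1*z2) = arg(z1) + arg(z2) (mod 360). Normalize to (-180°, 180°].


arg(z1*z2) = -99° + 69° = -30°
Normalized to (-180°, 180°]: -30°

-30°


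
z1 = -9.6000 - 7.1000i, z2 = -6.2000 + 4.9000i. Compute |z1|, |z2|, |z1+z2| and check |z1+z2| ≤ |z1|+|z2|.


|z1| = sqrt((-9.6)^2 + (-7.1)^2) = sqrt(142.57) = 11.9403
|z2| = sqrt((-6.2)^2 + 4.9^2) = sqrt(62.45) = 7.9025
z1+z2 = -15.8000 - 2.2000i
|z1+z2| = sqrt(254.48) = 15.9524
|z1|+|z2| = 11.9403 + 7.9025 = 19.8428

|z1+z2| = 15.9524 ≤ |z1|+|z2| = 19.8428 (verified)


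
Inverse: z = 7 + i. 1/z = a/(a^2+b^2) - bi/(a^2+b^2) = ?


|z|^2 = 49+1 = 50
1/z = (7 - 1i)/50

1/z = 0.1400 - 0.0200i


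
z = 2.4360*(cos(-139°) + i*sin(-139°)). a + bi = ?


a = 2.4360*cos(-139°) = 2.4360*(-0.75471) = -1.8385
b = 2.4360*sin(-139°) = 2.4360*(-0.65606) = -1.5982

-1.8385 - 1.5982i


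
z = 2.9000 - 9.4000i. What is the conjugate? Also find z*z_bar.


z_bar = 2.9000 + 9.4000i
z*z_bar = 2.9^2 + (-9.4)^2 = 8.41 + 88.36 = 96.77

z_bar = 2.9000 + 9.4000i, z*z_bar = 96.77


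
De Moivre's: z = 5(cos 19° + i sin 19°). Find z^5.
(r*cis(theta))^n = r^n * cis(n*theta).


r^5 = 5^5 = 3125
n*theta = 5*19° = 95° = 95° (mod 360)
a = 3125*cos(95°) = -272.3617
b = 3125*sin(95°) = 3113.1084

3125 cis(95°) = -272.3617 + 3113.1084i


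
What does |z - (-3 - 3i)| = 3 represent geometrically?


|z - z0| = r is a circle with center z0 and radius r.
Center = (-3, -3), radius = 3

Circle with center (-3, -3) and radius 3


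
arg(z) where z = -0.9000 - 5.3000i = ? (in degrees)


Re = -0.9, Im = -5.3
arg = atan2(-5.3, -0.9) = -99.6375 degrees

arg(z) = -99.6375 degrees


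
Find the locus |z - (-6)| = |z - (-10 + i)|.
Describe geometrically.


Equal distances means the locus is the perpendicular bisector of z1 and z2.
Midpoint = ((-6+(-10))/2, (0+1)/2) = (-8.0000, 0.5000)

Perpendicular bisector through (-8.0000, 0.5000)


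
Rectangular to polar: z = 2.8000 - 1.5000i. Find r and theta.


r = sqrt(7.84+2.25) = sqrt(10.09) = 3.1765
theta = atan2(-1.5, 2.8) = -28.1786 degrees

r = 3.1765, theta = -28.1786 degrees


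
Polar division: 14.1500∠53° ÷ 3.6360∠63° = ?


r = 14.1500 / 3.6360 = 3.8916
theta = 53° - 63° = -10° = 350° (mod 360)

3.8916 cis(350°)


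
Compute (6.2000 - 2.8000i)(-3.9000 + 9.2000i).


Real = 6.2*(-3.9) - (-2.8)*9.2 = -24.18 - (-25.76) = 1.58
Imag = 6.2*9.2 - (3.9)*(-2.8) = 57.04 + 10.92 = 67.96

1.5800 + 67.9600i


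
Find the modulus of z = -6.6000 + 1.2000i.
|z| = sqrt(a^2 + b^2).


|z| = sqrt((-6.6)^2 + 1.2^2) = sqrt(43.56 + 1.44) = sqrt(45) = 6.7082

|z| = 6.7082


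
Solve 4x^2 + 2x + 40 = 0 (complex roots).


disc = 2^2 - 4*4*40 = 4 - 640 = -636
sqrt(|disc|) = sqrt(636) = 25.2190
Real part = -2/(2*4) = -0.2500
Imag part = 25.2190/(2*4) = 3.1524

-0.2500 ± 3.1524i


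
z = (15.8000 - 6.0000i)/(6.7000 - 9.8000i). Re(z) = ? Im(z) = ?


Multiply by conjugate: (15.8000 - 6.0000i)(6.7000 + 9.8000i) / (6.7^2 + (-9.8)^2)
Numerator real = 15.8*6.7 - (6)*(-9.8) = 164.66
Numerator imag = -6*6.7 - 15.8*(-9.8) = 114.64
Denominator = 140.93
Re(z) = 164.66/140.93 = 1.1684
Im(z) = 114.64/140.93 = 0.8135

Re(z) = 1.1684, Im(z) = 0.8135


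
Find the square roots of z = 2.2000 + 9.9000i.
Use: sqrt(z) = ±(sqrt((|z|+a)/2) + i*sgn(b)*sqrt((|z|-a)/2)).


|z| = sqrt(4.84+98.01) = 10.1415
sqrt((|z|+a)/2) = sqrt((10.1415+2.2)/2) = sqrt(6.1707) = 2.4841
sqrt((|z|-a)/2) = sqrt((10.1415-2.2)/2) = sqrt(3.9707) = 1.9927

±(2.4841 + 1.9927i) i.e. 2.4841 + 1.9927i and -2.4841 - 1.9927i


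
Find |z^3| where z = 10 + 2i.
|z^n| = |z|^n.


|z| = sqrt(100+4) = sqrt(104) = 10.1980
|z^3| = |z|^3 = (sqrt(104))^3 = 104*sqrt(104)

|z^3| = 104*sqrt(104) ≈ 1060.5961


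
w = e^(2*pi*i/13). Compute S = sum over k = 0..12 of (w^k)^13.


The roots are w_k = w^k with w = e^(2*pi*i/13), and (w^k)^13 = (w^13)^k.
So S = 1 + u + u^2 + ... + u^(12) with u = w^13.
13 = 1*13 + 0, so 13 is a multiple of 13 and u = (w^13)^1 = 1.
Every one of the 13 terms equals 1: S = 13

S = 13


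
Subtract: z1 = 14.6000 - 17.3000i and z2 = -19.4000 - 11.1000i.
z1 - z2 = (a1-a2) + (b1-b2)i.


Real: 14.6 + 19.4 = 34
Imag: -17.3 + 11.1 = -6.2

34.0000 - 6.2000i


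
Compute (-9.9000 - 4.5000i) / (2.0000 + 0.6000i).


Conjugate of z2 = 2.0000 - 0.6000i
Numerator: (-9.9000 - 4.5000i)(2.0000 - 0.6000i) = -22.5000 - 3.0600i
Denominator: 2^2 + 0.6^2 = 4.36
Result = (-22.5000 - 3.0600i)/4.36

-5.1606 - 0.7018i


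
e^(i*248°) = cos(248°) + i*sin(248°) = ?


cos(248°) = -0.3746
sin(248°) = -0.9272

e^(i*248°) = -0.3746 - 0.9272i


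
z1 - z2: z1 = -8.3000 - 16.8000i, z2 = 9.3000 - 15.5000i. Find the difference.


Real: -8.3 - 9.3 = -17.6
Imag: -16.8 + 15.5 = -1.3

-17.6000 - 1.3000i


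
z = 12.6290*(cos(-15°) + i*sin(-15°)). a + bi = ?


a = 12.6290*cos(-15°) = 12.6290*0.96593 = 12.1987
b = 12.6290*sin(-15°) = 12.6290*(-0.25882) = -3.2686

12.1987 - 3.2686i


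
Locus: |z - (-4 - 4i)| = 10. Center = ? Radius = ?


|z - z0| = r is a circle with center z0 and radius r.
Center = (-4, -4), radius = 10

Circle with center (-4, -4) and radius 10


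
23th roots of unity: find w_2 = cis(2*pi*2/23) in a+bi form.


Angle = 360*2/23 = 31.3043°
a = cos(31.3043°) = 0.8544
b = sin(31.3043°) = 0.5196

0.8544 + 0.5196i


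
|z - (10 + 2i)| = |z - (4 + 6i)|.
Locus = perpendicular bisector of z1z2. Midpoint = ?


Equal distances means the locus is the perpendicular bisector of z1 and z2.
Midpoint = ((10+4)/2, (2+6)/2) = (7.0000, 4.0000)

Perpendicular bisector through (7.0000, 4.0000)


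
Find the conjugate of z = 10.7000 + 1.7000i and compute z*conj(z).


z_bar = 10.7000 - 1.7000i
z*z_bar = 10.7^2 + 1.7^2 = 114.49 + 2.89 = 117.38

z_bar = 10.7000 - 1.7000i, z*z_bar = 117.38


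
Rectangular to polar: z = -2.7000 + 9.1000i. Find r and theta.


r = sqrt(7.29+82.81) = sqrt(90.1) = 9.4921
theta = atan2(9.1, -2.7) = 106.5258 degrees

r = 9.4921, theta = 106.5258 degrees


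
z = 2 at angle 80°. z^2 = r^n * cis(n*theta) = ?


r^2 = 2^2 = 4
n*theta = 2*80° = 160° = 160° (mod 360)
a = 4*cos(160°) = -3.7588
b = 4*sin(160°) = 1.3681

4 cis(160°) = -3.7588 + 1.3681i


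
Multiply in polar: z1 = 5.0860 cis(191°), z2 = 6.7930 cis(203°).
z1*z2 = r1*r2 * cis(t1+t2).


r = 5.0860 * 6.7930 = 34.5492
theta = 191° + 203° = 394° = 34° (mod 360)

34.5492 cis(34°)


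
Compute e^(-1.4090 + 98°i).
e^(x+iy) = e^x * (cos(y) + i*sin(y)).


e^-1.4090 = 0.2444
cos(98°) = -0.1392
sin(98°) = 0.9903
Real = 0.2444*(-0.1392) = -0.0340
Imag = 0.2444*0.9903 = 0.2420

-0.0340 + 0.2420i


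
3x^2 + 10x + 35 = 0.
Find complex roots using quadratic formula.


disc = 10^2 - 4*3*35 = 100 - 420 = -320
sqrt(|disc|) = sqrt(320) = 17.8885
Real part = -10/(2*3) = -1.6667
Imag part = 17.8885/(2*3) = 2.9814

-1.6667 ± 2.9814i


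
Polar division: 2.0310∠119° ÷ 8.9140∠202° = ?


r = 2.0310 / 8.9140 = 0.2278
theta = 119° - 202° = -83° = 277° (mod 360)

0.2278 cis(277°)


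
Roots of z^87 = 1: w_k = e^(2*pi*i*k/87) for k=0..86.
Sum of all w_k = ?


The sum of all 87th roots of unity is 0.
Geometric series: (1 - w^87)/(1 - w) = (1-1)/(1-w) = 0 since w^87 = 1, w ≠ 1.
Alternatively: coefficient of z^86 in z^87 - 1 is 0.

0


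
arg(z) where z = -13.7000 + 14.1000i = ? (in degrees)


Re = -13.7, Im = 14.1
arg = atan2(14.1, -13.7) = 134.1757 degrees

arg(z) = 134.1757 degrees


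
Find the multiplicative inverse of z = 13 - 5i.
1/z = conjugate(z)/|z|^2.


|z|^2 = 169+25 = 194
1/z = (13 + 5i)/194

1/z = 0.0670 + 0.0258i


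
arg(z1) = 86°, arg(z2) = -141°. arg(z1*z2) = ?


arg(z1*z2) = 86° - 141° = -55°
Normalized to (-180°, 180°]: -55°

-55°


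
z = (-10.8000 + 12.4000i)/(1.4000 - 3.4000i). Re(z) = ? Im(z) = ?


Multiply by conjugate: (-10.8000 + 12.4000i)(1.4000 + 3.4000i) / (1.4^2 + (-3.4)^2)
Numerator real = -10.8*1.4 + 12.4*(-3.4) = -57.28
Numerator imag = 12.4*1.4 - (-10.8)*(-3.4) = -19.36
Denominator = 13.52
Re(z) = -57.28/13.52 = -4.2367
Im(z) = -19.36/13.52 = -1.4320

Re(z) = -4.2367, Im(z) = -1.4320


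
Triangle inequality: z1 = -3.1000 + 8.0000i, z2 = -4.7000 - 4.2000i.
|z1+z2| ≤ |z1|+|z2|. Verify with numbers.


|z1| = sqrt((-3.1)^2 + 8^2) = sqrt(73.61) = 8.5796
|z2| = sqrt((-4.7)^2 + (-4.2)^2) = sqrt(39.73) = 6.3032
z1+z2 = -7.8000 + 3.8000i
|z1+z2| = sqrt(75.28) = 8.6764
|z1|+|z2| = 8.5796 + 6.3032 = 14.8828

|z1+z2| = 8.6764 ≤ |z1|+|z2| = 14.8828 (verified)


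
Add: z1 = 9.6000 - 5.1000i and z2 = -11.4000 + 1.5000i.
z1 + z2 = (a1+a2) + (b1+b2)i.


Real: 9.6 - 11.4 = -1.8
Imag: -5.1 + 1.5 = -3.6

-1.8000 - 3.6000i


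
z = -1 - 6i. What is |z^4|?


|z| = sqrt(1+36) = sqrt(37) = 6.0828
|z^4| = |z|^4 = (sqrt(37))^4 = 37^2 = 1369

|z^4| = 1369


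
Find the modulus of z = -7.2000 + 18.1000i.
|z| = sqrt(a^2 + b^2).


|z| = sqrt((-7.2)^2 + 18.1^2) = sqrt(51.84 + 327.61) = sqrt(379.45) = 19.4795

|z| = 19.4795


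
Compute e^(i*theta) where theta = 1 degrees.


cos(1°) = 0.9998
sin(1°) = 0.0175

e^(i*1°) = 0.9998 + 0.0175i


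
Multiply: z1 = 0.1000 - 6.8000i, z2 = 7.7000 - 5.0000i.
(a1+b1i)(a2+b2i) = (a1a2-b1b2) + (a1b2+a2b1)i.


Real = 0.1*7.7 - (-6.8)*(-5) = 0.77 - 34 = -33.23
Imag = 0.1*(-5) + 7.7*(-6.8) = -0.5 - (52.36) = -52.86

-33.2300 - 52.8600i


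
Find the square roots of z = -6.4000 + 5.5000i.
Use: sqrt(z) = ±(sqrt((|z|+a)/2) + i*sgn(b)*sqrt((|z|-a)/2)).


|z| = sqrt(40.96+30.25) = 8.4386
sqrt((|z|+a)/2) = sqrt((8.4386+(-6.4))/2) = sqrt(1.0193) = 1.0096
sqrt((|z|-a)/2) = sqrt((8.4386-(-6.4))/2) = sqrt(7.4193) = 2.7238

±(1.0096 + 2.7238i) i.e. 1.0096 + 2.7238i and -1.0096 - 2.7238i


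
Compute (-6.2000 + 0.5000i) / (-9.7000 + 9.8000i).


Conjugate of z2 = -9.7000 - 9.8000i
Numerator: (-6.2000 + 0.5000i)(-9.7000 - 9.8000i) = 65.0400 + 55.9100i
Denominator: (-9.7)^2 + 9.8^2 = 190.13
Result = (65.0400 + 55.9100i)/190.13

0.3421 + 0.2941i


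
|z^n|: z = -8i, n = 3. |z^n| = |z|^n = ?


|z| = sqrt(0+64) = sqrt(64) = 8
|z^3| = |z|^3 = 8^3 = 512

|z^3| = 512


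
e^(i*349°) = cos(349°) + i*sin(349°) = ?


cos(349°) = 0.9816
sin(349°) = -0.1908

e^(i*349°) = 0.9816 - 0.1908i


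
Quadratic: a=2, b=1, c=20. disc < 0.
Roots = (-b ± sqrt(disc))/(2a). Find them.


disc = 1^2 - 4*2*20 = 1 - 160 = -159
sqrt(|disc|) = sqrt(159) = 12.6095
Real part = -1/(2*2) = -0.2500
Imag part = 12.6095/(2*2) = 3.1524

-0.2500 ± 3.1524i


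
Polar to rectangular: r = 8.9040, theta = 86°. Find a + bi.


a = 8.9040*cos(86°) = 8.9040*0.06976 = 0.6211
b = 8.9040*sin(86°) = 8.9040*0.99756 = 8.8823

0.6211 + 8.8823i


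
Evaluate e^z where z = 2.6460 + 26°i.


e^2.6460 = 14.09754
cos(26°) = 0.898794
sin(26°) = 0.438371
Real = 14.09754*0.898794 = 12.6708
Imag = 14.09754*0.438371 = 6.1800

12.6708 + 6.1800i


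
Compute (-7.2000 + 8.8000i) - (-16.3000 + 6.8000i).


Real: -7.2 + 16.3 = 9.1
Imag: 8.8 - 6.8 = 2

9.1000 + 2.0000i


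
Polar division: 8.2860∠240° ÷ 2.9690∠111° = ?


r = 8.2860 / 2.9690 = 2.7908
theta = 240° - 111° = 129° = 129° (mod 360)

2.7908 cis(129°)


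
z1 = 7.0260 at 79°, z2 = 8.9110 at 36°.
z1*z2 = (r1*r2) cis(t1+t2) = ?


r = 7.0260 * 8.9110 = 62.6087
theta = 79° + 36° = 115° = 115° (mod 360)

62.6087 cis(115°)


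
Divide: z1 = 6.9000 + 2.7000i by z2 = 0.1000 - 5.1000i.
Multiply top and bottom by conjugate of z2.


Conjugate of z2 = 0.1000 + 5.1000i
Numerator: (6.9000 + 2.7000i)(0.1000 + 5.1000i) = -13.0800 + 35.4600i
Denominator: 0.1^2 + (-5.1)^2 = 26.02
Result = (-13.0800 + 35.4600i)/26.02

-0.5027 + 1.3628i


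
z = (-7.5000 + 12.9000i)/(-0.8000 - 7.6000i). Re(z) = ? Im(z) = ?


Multiply by conjugate: (-7.5000 + 12.9000i)(-0.8000 + 7.6000i) / ((-0.8)^2 + (-7.6)^2)
Numerator real = -7.5*(-0.8) + 12.9*(-7.6) = -92.04
Numerator imag = 12.9*(-0.8) - (-7.5)*(-7.6) = -67.32
Denominator = 58.4
Re(z) = -92.04/58.4 = -1.5760
Im(z) = -67.32/58.4 = -1.1527

Re(z) = -1.5760, Im(z) = -1.1527


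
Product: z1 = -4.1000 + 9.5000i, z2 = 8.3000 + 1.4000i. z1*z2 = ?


Real = -4.1*8.3 - 9.5*1.4 = -34.03 - 13.3 = -47.33
Imag = -4.1*1.4 + 8.3*9.5 = -5.74 + 78.85 = 73.11

-47.3300 + 73.1100i


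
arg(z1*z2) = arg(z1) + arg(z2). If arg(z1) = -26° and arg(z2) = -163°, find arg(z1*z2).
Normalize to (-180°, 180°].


arg(z1*z2) = -26° - 163° = -189°
Normalized to (-180°, 180°]: 171°

171°


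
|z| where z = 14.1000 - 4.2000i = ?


|z| = sqrt(14.1^2 + (-4.2)^2) = sqrt(198.81 + 17.64) = sqrt(216.45) = 14.7122

|z| = 14.7122


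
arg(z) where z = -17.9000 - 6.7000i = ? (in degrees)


Re = -17.9, Im = -6.7
arg = atan2(-6.7, -17.9) = -159.4790 degrees

arg(z) = -159.4790 degrees


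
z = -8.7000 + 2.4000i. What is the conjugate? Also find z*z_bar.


z_bar = -8.7000 - 2.4000i
z*z_bar = (-8.7)^2 + 2.4^2 = 75.69 + 5.76 = 81.45

z_bar = -8.7000 - 2.4000i, z*z_bar = 81.45


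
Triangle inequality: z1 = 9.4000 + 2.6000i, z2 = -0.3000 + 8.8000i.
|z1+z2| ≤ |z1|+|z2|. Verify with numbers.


|z1| = sqrt(9.4^2 + 2.6^2) = sqrt(95.12) = 9.7529
|z2| = sqrt((-0.3)^2 + 8.8^2) = sqrt(77.53) = 8.8051
z1+z2 = 9.1000 + 11.4000i
|z1+z2| = sqrt(212.77) = 14.5866
|z1|+|z2| = 9.7529 + 8.8051 = 18.5580

|z1+z2| = 14.5866 ≤ |z1|+|z2| = 18.5580 (verified)


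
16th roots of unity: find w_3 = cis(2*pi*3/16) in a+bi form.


Angle = 360*3/16 = 67.5°
a = cos(67.5°) = 0.3827
b = sin(67.5°) = 0.9239

0.3827 + 0.9239i


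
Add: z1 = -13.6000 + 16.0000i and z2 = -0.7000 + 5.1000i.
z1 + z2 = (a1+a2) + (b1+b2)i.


Real: -13.6 - 0.7 = -14.3
Imag: 16 + 5.1 = 21.1

-14.3000 + 21.1000i


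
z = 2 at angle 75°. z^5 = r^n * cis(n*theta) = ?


r^5 = 2^5 = 32
n*theta = 5*75° = 375° = 15° (mod 360)
a = 32*cos(15°) = 30.9096
b = 32*sin(15°) = 8.2822

32 cis(15°) = 30.9096 + 8.2822i


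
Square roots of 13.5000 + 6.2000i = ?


|z| = sqrt(182.25+38.44) = 14.8556
sqrt((|z|+a)/2) = sqrt((14.8556+13.5)/2) = sqrt(14.1778) = 3.7653
sqrt((|z|-a)/2) = sqrt((14.8556-13.5)/2) = sqrt(0.6778) = 0.8233

±(3.7653 + 0.8233i) i.e. 3.7653 + 0.8233i and -3.7653 - 0.8233i


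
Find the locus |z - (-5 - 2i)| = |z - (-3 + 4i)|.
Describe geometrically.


Equal distances means the locus is the perpendicular bisector of z1 and z2.
Midpoint = ((-5+(-3))/2, (-2+4)/2) = (-4.0000, 1.0000)

Perpendicular bisector through (-4.0000, 1.0000)


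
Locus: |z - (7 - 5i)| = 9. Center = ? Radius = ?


|z - z0| = r is a circle with center z0 and radius r.
Center = (7, -5), radius = 9

Circle with center (7, -5) and radius 9


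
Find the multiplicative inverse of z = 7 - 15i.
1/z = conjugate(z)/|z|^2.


|z|^2 = 49+225 = 274
1/z = (7 + 15i)/274

1/z = 0.0255 + 0.0547i


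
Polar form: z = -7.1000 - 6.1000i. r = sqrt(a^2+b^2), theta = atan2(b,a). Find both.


r = sqrt(50.41+37.21) = sqrt(87.62) = 9.3606
theta = atan2(-6.1, -7.1) = -139.3323 degrees

r = 9.3606, theta = -139.3323 degrees


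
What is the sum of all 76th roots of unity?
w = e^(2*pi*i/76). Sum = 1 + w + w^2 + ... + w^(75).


The sum of all 76th roots of unity is 0.
Geometric series: (1 - w^76)/(1 - w) = (1-1)/(1-w) = 0 since w^76 = 1, w ≠ 1.
Alternatively: coefficient of z^75 in z^76 - 1 is 0.

0


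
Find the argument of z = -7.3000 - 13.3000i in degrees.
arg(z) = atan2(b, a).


Re = -7.3, Im = -13.3
arg = atan2(-13.3, -7.3) = -118.7612 degrees

arg(z) = -118.7612 degrees


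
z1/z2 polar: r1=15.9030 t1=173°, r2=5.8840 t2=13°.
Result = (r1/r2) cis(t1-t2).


r = 15.9030 / 5.8840 = 2.7028
theta = 173° - 13° = 160° = 160° (mod 360)

2.7028 cis(160°)


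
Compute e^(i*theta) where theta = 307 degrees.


cos(307°) = 0.6018
sin(307°) = -0.7986

e^(i*307°) = 0.6018 - 0.7986i


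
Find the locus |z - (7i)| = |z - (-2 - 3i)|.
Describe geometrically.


Equal distances means the locus is the perpendicular bisector of z1 and z2.
Midpoint = ((0+(-2))/2, (7+(-3))/2) = (-1.0000, 2.0000)

Perpendicular bisector through (-1.0000, 2.0000)


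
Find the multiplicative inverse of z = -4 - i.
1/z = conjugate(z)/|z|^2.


|z|^2 = 16+1 = 17
1/z = (-4 + 1i)/17

1/z = -0.2353 + 0.0588i


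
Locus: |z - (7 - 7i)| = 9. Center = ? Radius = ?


|z - z0| = r is a circle with center z0 and radius r.
Center = (7, -7), radius = 9

Circle with center (7, -7) and radius 9


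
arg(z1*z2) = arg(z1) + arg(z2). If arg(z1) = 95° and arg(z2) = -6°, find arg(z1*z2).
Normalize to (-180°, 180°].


arg(z1*z2) = 95° - 6° = 89°
Normalized to (-180°, 180°]: 89°

89°


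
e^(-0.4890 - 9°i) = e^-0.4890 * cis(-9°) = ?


e^-0.4890 = 0.6132
cos(-9°) = 0.9877
sin(-9°) = -0.1564
Real = 0.6132*0.9877 = 0.6057
Imag = 0.6132*(-0.1564) = -0.0959

0.6057 - 0.0959i


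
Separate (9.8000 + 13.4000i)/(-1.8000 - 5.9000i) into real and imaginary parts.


Multiply by conjugate: (9.8000 + 13.4000i)(-1.8000 + 5.9000i) / ((-1.8)^2 + (-5.9)^2)
Numerator real = 9.8*(-1.8) + 13.4*(-5.9) = -96.7
Numerator imag = 13.4*(-1.8) - 9.8*(-5.9) = 33.7
Denominator = 38.05
Re(z) = -96.7/38.05 = -2.5414
Im(z) = 33.7/38.05 = 0.8857

Re(z) = -2.5414, Im(z) = 0.8857


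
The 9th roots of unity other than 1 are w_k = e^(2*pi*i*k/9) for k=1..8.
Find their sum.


With w = e^(2*pi*i/9), all 9 of the 9th roots of unity w^0 = 1, w, ..., w^(8) sum to 0: 1 + w + ... + w^(8) = (1 - w^9)/(1 - w) = 0 since w^9 = 1, w ≠ 1.
Removing the root 1: w + w^2 + ... + w^(8) = 0 - 1 = -1

Sum = -1


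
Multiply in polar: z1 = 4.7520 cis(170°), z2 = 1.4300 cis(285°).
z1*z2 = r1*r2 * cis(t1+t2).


r = 4.7520 * 1.4300 = 6.7954
theta = 170° + 285° = 455° = 95° (mod 360)

6.7954 cis(95°)


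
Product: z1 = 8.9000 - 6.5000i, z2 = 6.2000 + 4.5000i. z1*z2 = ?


Real = 8.9*6.2 - (-6.5)*4.5 = 55.18 - (-29.25) = 84.43
Imag = 8.9*4.5 + 6.2*(-6.5) = 40.05 - (40.3) = -0.25

84.4300 - 0.2500i


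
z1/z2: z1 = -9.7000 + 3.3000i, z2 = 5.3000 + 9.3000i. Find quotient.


Conjugate of z2 = 5.3000 - 9.3000i
Numerator: (-9.7000 + 3.3000i)(5.3000 - 9.3000i) = -20.7200 + 107.7000i
Denominator: 5.3^2 + 9.3^2 = 114.58
Result = (-20.7200 + 107.7000i)/114.58

-0.1808 + 0.9400i


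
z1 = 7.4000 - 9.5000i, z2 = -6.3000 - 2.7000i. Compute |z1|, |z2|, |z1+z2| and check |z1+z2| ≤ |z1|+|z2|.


|z1| = sqrt(7.4^2 + (-9.5)^2) = sqrt(145.01) = 12.0420
|z2| = sqrt((-6.3)^2 + (-2.7)^2) = sqrt(46.98) = 6.8542
z1+z2 = 1.1000 - 12.2000i
|z1+z2| = sqrt(150.05) = 12.2495
|z1|+|z2| = 12.0420 + 6.8542 = 18.8962

|z1+z2| = 12.2495 ≤ |z1|+|z2| = 18.8962 (verified)


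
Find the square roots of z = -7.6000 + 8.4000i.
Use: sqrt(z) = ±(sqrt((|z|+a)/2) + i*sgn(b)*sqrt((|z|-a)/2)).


|z| = sqrt(57.76+70.56) = 11.3278
sqrt((|z|+a)/2) = sqrt((11.3278+(-7.6))/2) = sqrt(1.8639) = 1.3653
sqrt((|z|-a)/2) = sqrt((11.3278-(-7.6))/2) = sqrt(9.4639) = 3.0763

±(1.3653 + 3.0763i) i.e. 1.3653 + 3.0763i and -1.3653 - 3.0763i


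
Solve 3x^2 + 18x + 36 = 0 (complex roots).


disc = 18^2 - 4*3*36 = 324 - 432 = -108
sqrt(|disc|) = sqrt(108) = 10.3923
Real part = -18/(2*3) = -3.0000
Imag part = 10.3923/(2*3) = 1.7321

-3.0000 ± 1.7321i


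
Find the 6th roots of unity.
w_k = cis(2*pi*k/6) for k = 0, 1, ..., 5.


The 6th roots of unity are cis(360k/6°) for k=0..5
Angle step = 360/6 = 60°
Primitive root: cis(60°)
Primitive root = 0.5000 + 0.8660i

6 roots at angles: 0°, 60°, 120°, 180°, 240°, 300°


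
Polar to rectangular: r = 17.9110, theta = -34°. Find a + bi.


a = 17.9110*cos(-34°) = 17.9110*0.82904 = 14.8489
b = 17.9110*sin(-34°) = 17.9110*(-0.55919) = -10.0157

14.8489 - 10.0157i


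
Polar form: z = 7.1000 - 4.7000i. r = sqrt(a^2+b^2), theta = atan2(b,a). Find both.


r = sqrt(50.41+22.09) = sqrt(72.5) = 8.5147
theta = atan2(-4.7, 7.1) = -33.5034 degrees

r = 8.5147, theta = -33.5034 degrees


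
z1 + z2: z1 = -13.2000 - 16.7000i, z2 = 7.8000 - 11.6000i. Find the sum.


Real: -13.2 + 7.8 = -5.4
Imag: -16.7 - 11.6 = -28.3

-5.4000 - 28.3000i


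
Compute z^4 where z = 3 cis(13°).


r^4 = 3^4 = 81
n*theta = 4*13° = 52° = 52° (mod 360)
a = 81*cos(52°) = 49.8686
b = 81*sin(52°) = 63.8289

81 cis(52°) = 49.8686 + 63.8289i


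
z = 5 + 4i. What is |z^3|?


|z| = sqrt(25+16) = sqrt(41) = 6.4031
|z^3| = |z|^3 = (sqrt(41))^3 = 41*sqrt(41)

|z^3| = 41*sqrt(41) ≈ 262.5281


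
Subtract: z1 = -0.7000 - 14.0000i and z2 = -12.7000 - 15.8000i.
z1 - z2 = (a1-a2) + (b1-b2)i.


Real: -0.7 + 12.7 = 12
Imag: -14 + 15.8 = 1.8

12.0000 + 1.8000i


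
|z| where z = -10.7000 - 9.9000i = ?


|z| = sqrt((-10.7)^2 + (-9.9)^2) = sqrt(114.49 + 98.01) = sqrt(212.5) = 14.5774

|z| = 14.5774


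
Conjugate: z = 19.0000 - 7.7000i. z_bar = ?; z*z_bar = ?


z_bar = 19.0000 + 7.7000i
z*z_bar = 19^2 + (-7.7)^2 = 361 + 59.29 = 420.29

z_bar = 19.0000 + 7.7000i, z*z_bar = 420.29


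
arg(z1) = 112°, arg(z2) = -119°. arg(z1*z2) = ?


arg(z1*z2) = 112° - 119° = -7°
Normalized to (-180°, 180°]: -7°

-7°


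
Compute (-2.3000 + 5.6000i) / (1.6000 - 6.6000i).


Conjugate of z2 = 1.6000 + 6.6000i
Numerator: (-2.3000 + 5.6000i)(1.6000 + 6.6000i) = -40.6400 - 6.2200i
Denominator: 1.6^2 + (-6.6)^2 = 46.12
Result = (-40.6400 - 6.2200i)/46.12

-0.8812 - 0.1349i


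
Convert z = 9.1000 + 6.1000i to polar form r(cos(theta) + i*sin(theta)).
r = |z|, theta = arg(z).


r = sqrt(82.81+37.21) = sqrt(120.02) = 10.9554
theta = atan2(6.1, 9.1) = 33.8351 degrees

r = 10.9554, theta = 33.8351 degrees


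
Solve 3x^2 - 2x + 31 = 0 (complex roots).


disc = (-2)^2 - 4*3*31 = 4 - 372 = -368
sqrt(|disc|) = sqrt(368) = 19.1833
Real part = 2/(2*3) = 0.3333
Imag part = 19.1833/(2*3) = 3.1972

0.3333 ± 3.1972i


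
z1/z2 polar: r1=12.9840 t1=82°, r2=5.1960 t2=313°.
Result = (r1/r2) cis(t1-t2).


r = 12.9840 / 5.1960 = 2.4988
theta = 82° - 313° = -231° = 129° (mod 360)

2.4988 cis(129°)


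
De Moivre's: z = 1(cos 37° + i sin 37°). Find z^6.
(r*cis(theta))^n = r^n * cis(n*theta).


r^6 = 1^6 = 1
n*theta = 6*37° = 222° = 222° (mod 360)
a = 1*cos(222°) = -0.7431
b = 1*sin(222°) = -0.6691

1 cis(222°) = -0.7431 - 0.6691i


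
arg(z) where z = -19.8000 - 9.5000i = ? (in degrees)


Re = -19.8, Im = -9.5
arg = atan2(-9.5, -19.8) = -154.3684 degrees

arg(z) = -154.3684 degrees


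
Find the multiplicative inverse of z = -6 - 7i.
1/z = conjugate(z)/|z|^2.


|z|^2 = 36+49 = 85
1/z = (-6 + 7i)/85

1/z = -0.0706 + 0.0824i


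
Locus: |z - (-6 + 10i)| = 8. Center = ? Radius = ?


|z - z0| = r is a circle with center z0 and radius r.
Center = (-6, 10), radius = 8

Circle with center (-6, 10) and radius 8


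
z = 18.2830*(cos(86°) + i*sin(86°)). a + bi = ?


a = 18.2830*cos(86°) = 18.2830*0.06976 = 1.2754
b = 18.2830*sin(86°) = 18.2830*0.997564 = 18.2385

1.2754 + 18.2385i


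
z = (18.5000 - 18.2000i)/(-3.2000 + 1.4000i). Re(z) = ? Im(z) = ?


Multiply by conjugate: (18.5000 - 18.2000i)(-3.2000 - 1.4000i) / ((-3.2)^2 + 1.4^2)
Numerator real = 18.5*(-3.2) - (18.2)*1.4 = -84.68
Numerator imag = -18.2*(-3.2) - 18.5*1.4 = 32.34
Denominator = 12.2
Re(z) = -84.68/12.2 = -6.9410
Im(z) = 32.34/12.2 = 2.6508

Re(z) = -6.9410, Im(z) = 2.6508


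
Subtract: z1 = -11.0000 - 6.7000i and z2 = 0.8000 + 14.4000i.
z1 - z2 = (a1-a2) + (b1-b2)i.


Real: -11 - 0.8 = -11.8
Imag: -6.7 - 14.4 = -21.1

-11.8000 - 21.1000i


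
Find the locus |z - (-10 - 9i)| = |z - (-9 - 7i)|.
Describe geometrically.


Equal distances means the locus is the perpendicular bisector of z1 and z2.
Midpoint = ((-10+(-9))/2, (-9+(-7))/2) = (-9.5000, -8.0000)

Perpendicular bisector through (-9.5000, -8.0000)


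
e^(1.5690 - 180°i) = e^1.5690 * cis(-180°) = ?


e^1.5690 = 4.8018
cos(-180°) = -1
sin(-180°) = 0
Real = 4.8018*(-1) = -4.8018
Imag = 4.8018*0 = 0

-4.8018 + 0i


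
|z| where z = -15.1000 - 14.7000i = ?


|z| = sqrt((-15.1)^2 + (-14.7)^2) = sqrt(228.01 + 216.09) = sqrt(444.1) = 21.0737

|z| = 21.0737


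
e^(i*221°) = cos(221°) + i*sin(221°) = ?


cos(221°) = -0.7547
sin(221°) = -0.6561

e^(i*221°) = -0.7547 - 0.6561i


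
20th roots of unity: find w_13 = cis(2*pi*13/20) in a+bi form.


Angle = 360*13/20 = 234°
a = cos(234°) = -0.5878
b = sin(234°) = -0.8090

-0.5878 - 0.8090i


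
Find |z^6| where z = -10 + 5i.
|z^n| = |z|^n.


|z| = sqrt(100+25) = sqrt(125) = 11.1803
|z^6| = |z|^6 = (sqrt(125))^6 = 125^3 = 1953125

|z^6| = 1953125


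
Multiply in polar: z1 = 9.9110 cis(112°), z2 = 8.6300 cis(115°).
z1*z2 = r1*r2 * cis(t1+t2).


r = 9.9110 * 8.6300 = 85.5319
theta = 112° + 115° = 227° = 227° (mod 360)

85.5319 cis(227°)


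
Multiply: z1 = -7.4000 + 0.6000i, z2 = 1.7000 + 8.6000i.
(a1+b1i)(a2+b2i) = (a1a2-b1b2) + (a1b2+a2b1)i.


Real = -7.4*1.7 - 0.6*8.6 = -12.58 - 5.16 = -17.74
Imag = -7.4*8.6 + 1.7*0.6 = -63.64 + 1.02 = -62.62

-17.7400 - 62.6200i


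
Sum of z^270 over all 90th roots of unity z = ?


The roots are w_k = w^k with w = e^(2*pi*i/90), and (w^k)^270 = (w^270)^k.
So S = 1 + u + u^2 + ... + u^(89) with u = w^270.
270 = 3*90 + 0, so 270 is a multiple of 90 and u = (w^90)^3 = 1.
Every one of the 90 terms equals 1: S = 90

S = 90


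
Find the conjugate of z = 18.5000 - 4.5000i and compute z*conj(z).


z_bar = 18.5000 + 4.5000i
z*z_bar = 18.5^2 + (-4.5)^2 = 342.25 + 20.25 = 362.5

z_bar = 18.5000 + 4.5000i, z*z_bar = 362.5


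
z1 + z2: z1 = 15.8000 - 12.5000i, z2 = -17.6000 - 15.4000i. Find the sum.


Real: 15.8 - 17.6 = -1.8
Imag: -12.5 - 15.4 = -27.9

-1.8000 - 27.9000i


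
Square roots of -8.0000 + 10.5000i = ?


|z| = sqrt(64+110.25) = 13.2004
sqrt((|z|+a)/2) = sqrt((13.2004+(-8))/2) = sqrt(2.6002) = 1.6125
sqrt((|z|-a)/2) = sqrt((13.2004-(-8))/2) = sqrt(10.6002) = 3.2558

±(1.6125 + 3.2558i) i.e. 1.6125 + 3.2558i and -1.6125 - 3.2558i


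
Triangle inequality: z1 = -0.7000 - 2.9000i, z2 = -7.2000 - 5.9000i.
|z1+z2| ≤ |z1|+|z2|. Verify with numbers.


|z1| = sqrt((-0.7)^2 + (-2.9)^2) = sqrt(8.9) = 2.9833
|z2| = sqrt((-7.2)^2 + (-5.9)^2) = sqrt(86.65) = 9.3086
z1+z2 = -7.9000 - 8.8000i
|z1+z2| = sqrt(139.85) = 11.8258
|z1|+|z2| = 2.9833 + 9.3086 = 12.2919

|z1+z2| = 11.8258 ≤ |z1|+|z2| = 12.2919 (verified)


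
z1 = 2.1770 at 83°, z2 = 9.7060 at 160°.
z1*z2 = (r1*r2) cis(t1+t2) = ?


r = 2.1770 * 9.7060 = 21.1300
theta = 83° + 160° = 243° = 243° (mod 360)

21.1300 cis(243°)


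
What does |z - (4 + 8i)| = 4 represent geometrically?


|z - z0| = r is a circle with center z0 and radius r.
Center = (4, 8), radius = 4

Circle with center (4, 8) and radius 4


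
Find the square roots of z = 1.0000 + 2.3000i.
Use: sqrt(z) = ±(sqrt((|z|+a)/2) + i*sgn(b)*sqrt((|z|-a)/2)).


|z| = sqrt(1+5.29) = 2.5080
sqrt((|z|+a)/2) = sqrt((2.5080+1)/2) = sqrt(1.7540) = 1.3244
sqrt((|z|-a)/2) = sqrt((2.5080-1)/2) = sqrt(0.7540) = 0.8683

±(1.3244 + 0.8683i) i.e. 1.3244 + 0.8683i and -1.3244 - 0.8683i


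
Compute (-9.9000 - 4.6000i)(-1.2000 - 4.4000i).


Real = -9.9*(-1.2) - (-4.6)*(-4.4) = 11.88 - 20.24 = -8.36
Imag = -9.9*(-4.4) - (1.2)*(-4.6) = 43.56 + 5.52 = 49.08

-8.3600 + 49.0800i


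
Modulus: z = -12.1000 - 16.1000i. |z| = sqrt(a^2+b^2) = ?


|z| = sqrt((-12.1)^2 + (-16.1)^2) = sqrt(146.41 + 259.21) = sqrt(405.62) = 20.1400

|z| = 20.1400


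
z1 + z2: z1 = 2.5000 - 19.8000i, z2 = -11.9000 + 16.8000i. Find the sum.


Real: 2.5 - 11.9 = -9.4
Imag: -19.8 + 16.8 = -3

-9.4000 - 3.0000i
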